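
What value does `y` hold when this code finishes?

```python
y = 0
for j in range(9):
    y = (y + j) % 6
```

Let's trace through this code step by step.

Initialize: y = 0
Entering loop: for j in range(9):

After execution: y = 0
0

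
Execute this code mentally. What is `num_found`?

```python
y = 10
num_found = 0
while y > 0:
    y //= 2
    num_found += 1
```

Let's trace through this code step by step.

Initialize: y = 10
Initialize: num_found = 0
Entering loop: while y > 0:

After execution: num_found = 4
4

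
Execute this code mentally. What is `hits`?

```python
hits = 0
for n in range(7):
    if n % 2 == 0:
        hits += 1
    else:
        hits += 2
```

Let's trace through this code step by step.

Initialize: hits = 0
Entering loop: for n in range(7):

After execution: hits = 10
10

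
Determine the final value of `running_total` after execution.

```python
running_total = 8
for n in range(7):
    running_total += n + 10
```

Let's trace through this code step by step.

Initialize: running_total = 8
Entering loop: for n in range(7):

After execution: running_total = 99
99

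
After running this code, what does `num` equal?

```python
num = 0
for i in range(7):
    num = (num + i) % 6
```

Let's trace through this code step by step.

Initialize: num = 0
Entering loop: for i in range(7):

After execution: num = 3
3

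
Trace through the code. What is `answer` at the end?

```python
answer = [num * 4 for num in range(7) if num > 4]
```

Let's trace through this code step by step.

Initialize: answer = [num * 4 for num in range(7) if num > 4]

After execution: answer = [20, 24]
[20, 24]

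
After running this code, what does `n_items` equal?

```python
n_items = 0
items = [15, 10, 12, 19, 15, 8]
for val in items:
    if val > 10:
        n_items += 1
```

Let's trace through this code step by step.

Initialize: n_items = 0
Initialize: items = [15, 10, 12, 19, 15, 8]
Entering loop: for val in items:

After execution: n_items = 4
4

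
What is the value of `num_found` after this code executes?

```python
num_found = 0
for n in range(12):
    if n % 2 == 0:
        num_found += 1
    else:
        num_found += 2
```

Let's trace through this code step by step.

Initialize: num_found = 0
Entering loop: for n in range(12):

After execution: num_found = 18
18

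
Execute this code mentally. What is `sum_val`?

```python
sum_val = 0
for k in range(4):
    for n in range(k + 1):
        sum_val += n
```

Let's trace through this code step by step.

Initialize: sum_val = 0
Entering loop: for k in range(4):

After execution: sum_val = 10
10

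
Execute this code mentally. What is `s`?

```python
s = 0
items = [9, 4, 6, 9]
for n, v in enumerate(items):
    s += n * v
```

Let's trace through this code step by step.

Initialize: s = 0
Initialize: items = [9, 4, 6, 9]
Entering loop: for n, v in enumerate(items):

After execution: s = 43
43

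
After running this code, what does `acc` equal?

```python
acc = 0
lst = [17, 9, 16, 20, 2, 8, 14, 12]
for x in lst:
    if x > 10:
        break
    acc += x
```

Let's trace through this code step by step.

Initialize: acc = 0
Initialize: lst = [17, 9, 16, 20, 2, 8, 14, 12]
Entering loop: for x in lst:

After execution: acc = 0
0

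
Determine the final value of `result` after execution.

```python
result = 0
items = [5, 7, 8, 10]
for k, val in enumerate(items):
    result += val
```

Let's trace through this code step by step.

Initialize: result = 0
Initialize: items = [5, 7, 8, 10]
Entering loop: for k, val in enumerate(items):

After execution: result = 30
30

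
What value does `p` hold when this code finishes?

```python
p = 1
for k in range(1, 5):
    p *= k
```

Let's trace through this code step by step.

Initialize: p = 1
Entering loop: for k in range(1, 5):

After execution: p = 24
24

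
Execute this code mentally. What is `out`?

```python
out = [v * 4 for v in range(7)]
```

Let's trace through this code step by step.

Initialize: out = [v * 4 for v in range(7)]

After execution: out = [0, 4, 8, 12, 16, 20, 24]
[0, 4, 8, 12, 16, 20, 24]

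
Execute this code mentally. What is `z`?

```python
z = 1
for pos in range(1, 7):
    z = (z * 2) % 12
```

Let's trace through this code step by step.

Initialize: z = 1
Entering loop: for pos in range(1, 7):

After execution: z = 4
4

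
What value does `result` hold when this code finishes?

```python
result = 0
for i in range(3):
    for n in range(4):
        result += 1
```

Let's trace through this code step by step.

Initialize: result = 0
Entering loop: for i in range(3):

After execution: result = 12
12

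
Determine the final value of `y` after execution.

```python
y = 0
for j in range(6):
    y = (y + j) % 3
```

Let's trace through this code step by step.

Initialize: y = 0
Entering loop: for j in range(6):

After execution: y = 0
0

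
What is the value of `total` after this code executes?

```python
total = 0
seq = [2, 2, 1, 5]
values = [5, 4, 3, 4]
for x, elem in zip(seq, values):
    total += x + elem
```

Let's trace through this code step by step.

Initialize: total = 0
Initialize: seq = [2, 2, 1, 5]
Initialize: values = [5, 4, 3, 4]
Entering loop: for x, elem in zip(seq, values):

After execution: total = 26
26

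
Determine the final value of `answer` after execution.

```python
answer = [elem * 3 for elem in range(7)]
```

Let's trace through this code step by step.

Initialize: answer = [elem * 3 for elem in range(7)]

After execution: answer = [0, 3, 6, 9, 12, 15, 18]
[0, 3, 6, 9, 12, 15, 18]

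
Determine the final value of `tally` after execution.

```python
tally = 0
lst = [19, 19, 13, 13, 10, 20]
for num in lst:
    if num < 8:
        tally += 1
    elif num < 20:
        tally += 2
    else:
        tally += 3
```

Let's trace through this code step by step.

Initialize: tally = 0
Initialize: lst = [19, 19, 13, 13, 10, 20]
Entering loop: for num in lst:

After execution: tally = 13
13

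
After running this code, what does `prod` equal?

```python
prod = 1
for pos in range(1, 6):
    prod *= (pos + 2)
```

Let's trace through this code step by step.

Initialize: prod = 1
Entering loop: for pos in range(1, 6):

After execution: prod = 2520
2520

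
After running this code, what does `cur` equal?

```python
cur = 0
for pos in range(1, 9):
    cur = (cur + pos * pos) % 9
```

Let's trace through this code step by step.

Initialize: cur = 0
Entering loop: for pos in range(1, 9):

After execution: cur = 6
6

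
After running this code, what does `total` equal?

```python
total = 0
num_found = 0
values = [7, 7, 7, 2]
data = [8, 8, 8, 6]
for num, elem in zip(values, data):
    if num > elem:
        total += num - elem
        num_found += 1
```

Let's trace through this code step by step.

Initialize: total = 0
Initialize: num_found = 0
Initialize: values = [7, 7, 7, 2]
Initialize: data = [8, 8, 8, 6]
Entering loop: for num, elem in zip(values, data):

After execution: total = 0
0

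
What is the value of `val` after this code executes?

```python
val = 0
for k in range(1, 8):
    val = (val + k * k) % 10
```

Let's trace through this code step by step.

Initialize: val = 0
Entering loop: for k in range(1, 8):

After execution: val = 0
0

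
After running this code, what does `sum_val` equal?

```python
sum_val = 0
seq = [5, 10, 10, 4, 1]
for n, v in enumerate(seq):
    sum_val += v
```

Let's trace through this code step by step.

Initialize: sum_val = 0
Initialize: seq = [5, 10, 10, 4, 1]
Entering loop: for n, v in enumerate(seq):

After execution: sum_val = 30
30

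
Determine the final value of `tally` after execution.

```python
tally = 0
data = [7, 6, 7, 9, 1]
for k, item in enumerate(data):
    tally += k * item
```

Let's trace through this code step by step.

Initialize: tally = 0
Initialize: data = [7, 6, 7, 9, 1]
Entering loop: for k, item in enumerate(data):

After execution: tally = 51
51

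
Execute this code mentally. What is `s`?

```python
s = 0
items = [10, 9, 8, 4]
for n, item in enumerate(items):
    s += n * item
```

Let's trace through this code step by step.

Initialize: s = 0
Initialize: items = [10, 9, 8, 4]
Entering loop: for n, item in enumerate(items):

After execution: s = 37
37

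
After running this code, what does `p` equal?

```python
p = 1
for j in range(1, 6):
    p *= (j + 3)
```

Let's trace through this code step by step.

Initialize: p = 1
Entering loop: for j in range(1, 6):

After execution: p = 6720
6720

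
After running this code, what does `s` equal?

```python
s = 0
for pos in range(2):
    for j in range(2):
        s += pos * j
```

Let's trace through this code step by step.

Initialize: s = 0
Entering loop: for pos in range(2):

After execution: s = 1
1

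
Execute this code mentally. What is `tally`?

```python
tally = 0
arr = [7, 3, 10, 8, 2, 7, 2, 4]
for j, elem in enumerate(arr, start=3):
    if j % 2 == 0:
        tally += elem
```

Let's trace through this code step by step.

Initialize: tally = 0
Initialize: arr = [7, 3, 10, 8, 2, 7, 2, 4]
Entering loop: for j, elem in enumerate(arr, start=3):

After execution: tally = 22
22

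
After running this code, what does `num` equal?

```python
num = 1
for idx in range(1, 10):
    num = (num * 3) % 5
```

Let's trace through this code step by step.

Initialize: num = 1
Entering loop: for idx in range(1, 10):

After execution: num = 3
3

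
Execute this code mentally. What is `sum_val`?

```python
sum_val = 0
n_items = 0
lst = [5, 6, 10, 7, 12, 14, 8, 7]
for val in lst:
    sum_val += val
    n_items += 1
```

Let's trace through this code step by step.

Initialize: sum_val = 0
Initialize: n_items = 0
Initialize: lst = [5, 6, 10, 7, 12, 14, 8, 7]
Entering loop: for val in lst:

After execution: sum_val = 69
69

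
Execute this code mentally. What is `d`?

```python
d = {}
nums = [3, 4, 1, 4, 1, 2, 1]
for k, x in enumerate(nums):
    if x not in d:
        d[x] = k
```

Let's trace through this code step by step.

Initialize: d = {}
Initialize: nums = [3, 4, 1, 4, 1, 2, 1]
Entering loop: for k, x in enumerate(nums):

After execution: d = {3: 0, 4: 1, 1: 2, 2: 5}
{3: 0, 4: 1, 1: 2, 2: 5}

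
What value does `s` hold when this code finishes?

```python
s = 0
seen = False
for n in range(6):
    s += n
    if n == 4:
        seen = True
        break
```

Let's trace through this code step by step.

Initialize: s = 0
Initialize: seen = False
Entering loop: for n in range(6):

After execution: s = 10
10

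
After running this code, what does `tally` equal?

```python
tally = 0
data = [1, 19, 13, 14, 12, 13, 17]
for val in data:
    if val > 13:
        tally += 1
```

Let's trace through this code step by step.

Initialize: tally = 0
Initialize: data = [1, 19, 13, 14, 12, 13, 17]
Entering loop: for val in data:

After execution: tally = 3
3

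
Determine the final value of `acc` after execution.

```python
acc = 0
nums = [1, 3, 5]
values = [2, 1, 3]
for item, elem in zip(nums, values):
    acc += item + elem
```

Let's trace through this code step by step.

Initialize: acc = 0
Initialize: nums = [1, 3, 5]
Initialize: values = [2, 1, 3]
Entering loop: for item, elem in zip(nums, values):

After execution: acc = 15
15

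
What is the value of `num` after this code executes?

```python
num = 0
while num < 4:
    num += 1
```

Let's trace through this code step by step.

Initialize: num = 0
Entering loop: while num < 4:

After execution: num = 4
4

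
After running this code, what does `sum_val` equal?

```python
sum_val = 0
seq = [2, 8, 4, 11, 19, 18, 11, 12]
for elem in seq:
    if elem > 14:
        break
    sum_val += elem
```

Let's trace through this code step by step.

Initialize: sum_val = 0
Initialize: seq = [2, 8, 4, 11, 19, 18, 11, 12]
Entering loop: for elem in seq:

After execution: sum_val = 25
25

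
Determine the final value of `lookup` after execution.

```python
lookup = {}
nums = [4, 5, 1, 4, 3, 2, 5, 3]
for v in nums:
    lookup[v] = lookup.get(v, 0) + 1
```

Let's trace through this code step by step.

Initialize: lookup = {}
Initialize: nums = [4, 5, 1, 4, 3, 2, 5, 3]
Entering loop: for v in nums:

After execution: lookup = {4: 2, 5: 2, 1: 1, 3: 2, 2: 1}
{4: 2, 5: 2, 1: 1, 3: 2, 2: 1}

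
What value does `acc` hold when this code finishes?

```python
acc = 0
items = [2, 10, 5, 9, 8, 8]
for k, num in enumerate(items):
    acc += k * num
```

Let's trace through this code step by step.

Initialize: acc = 0
Initialize: items = [2, 10, 5, 9, 8, 8]
Entering loop: for k, num in enumerate(items):

After execution: acc = 119
119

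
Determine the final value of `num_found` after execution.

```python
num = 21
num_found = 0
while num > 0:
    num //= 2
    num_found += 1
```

Let's trace through this code step by step.

Initialize: num = 21
Initialize: num_found = 0
Entering loop: while num > 0:

After execution: num_found = 5
5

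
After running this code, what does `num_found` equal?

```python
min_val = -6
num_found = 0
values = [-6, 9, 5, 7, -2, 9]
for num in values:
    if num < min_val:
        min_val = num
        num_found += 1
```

Let's trace through this code step by step.

Initialize: min_val = -6
Initialize: num_found = 0
Initialize: values = [-6, 9, 5, 7, -2, 9]
Entering loop: for num in values:

After execution: num_found = 0
0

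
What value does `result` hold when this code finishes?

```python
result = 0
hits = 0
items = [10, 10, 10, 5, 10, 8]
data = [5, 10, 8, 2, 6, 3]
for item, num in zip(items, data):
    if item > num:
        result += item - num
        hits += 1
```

Let's trace through this code step by step.

Initialize: result = 0
Initialize: hits = 0
Initialize: items = [10, 10, 10, 5, 10, 8]
Initialize: data = [5, 10, 8, 2, 6, 3]
Entering loop: for item, num in zip(items, data):

After execution: result = 19
19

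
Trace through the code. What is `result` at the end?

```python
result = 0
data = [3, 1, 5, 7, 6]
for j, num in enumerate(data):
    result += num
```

Let's trace through this code step by step.

Initialize: result = 0
Initialize: data = [3, 1, 5, 7, 6]
Entering loop: for j, num in enumerate(data):

After execution: result = 22
22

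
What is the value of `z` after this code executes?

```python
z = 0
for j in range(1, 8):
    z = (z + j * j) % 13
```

Let's trace through this code step by step.

Initialize: z = 0
Entering loop: for j in range(1, 8):

After execution: z = 10
10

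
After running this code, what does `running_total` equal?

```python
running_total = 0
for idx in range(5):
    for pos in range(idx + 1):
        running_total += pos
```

Let's trace through this code step by step.

Initialize: running_total = 0
Entering loop: for idx in range(5):

After execution: running_total = 20
20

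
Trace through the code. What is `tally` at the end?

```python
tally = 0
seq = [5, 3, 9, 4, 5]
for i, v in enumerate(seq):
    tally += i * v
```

Let's trace through this code step by step.

Initialize: tally = 0
Initialize: seq = [5, 3, 9, 4, 5]
Entering loop: for i, v in enumerate(seq):

After execution: tally = 53
53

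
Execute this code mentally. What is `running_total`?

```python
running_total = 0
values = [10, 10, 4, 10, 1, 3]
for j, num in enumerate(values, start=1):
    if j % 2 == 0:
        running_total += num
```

Let's trace through this code step by step.

Initialize: running_total = 0
Initialize: values = [10, 10, 4, 10, 1, 3]
Entering loop: for j, num in enumerate(values, start=1):

After execution: running_total = 23
23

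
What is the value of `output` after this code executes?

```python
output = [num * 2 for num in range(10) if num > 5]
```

Let's trace through this code step by step.

Initialize: output = [num * 2 for num in range(10) if num > 5]

After execution: output = [12, 14, 16, 18]
[12, 14, 16, 18]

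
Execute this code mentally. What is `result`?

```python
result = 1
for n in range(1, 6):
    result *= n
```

Let's trace through this code step by step.

Initialize: result = 1
Entering loop: for n in range(1, 6):

After execution: result = 120
120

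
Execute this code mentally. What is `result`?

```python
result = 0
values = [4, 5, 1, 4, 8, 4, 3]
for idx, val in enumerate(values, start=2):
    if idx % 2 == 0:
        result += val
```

Let's trace through this code step by step.

Initialize: result = 0
Initialize: values = [4, 5, 1, 4, 8, 4, 3]
Entering loop: for idx, val in enumerate(values, start=2):

After execution: result = 16
16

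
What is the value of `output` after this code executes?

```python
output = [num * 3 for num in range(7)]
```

Let's trace through this code step by step.

Initialize: output = [num * 3 for num in range(7)]

After execution: output = [0, 3, 6, 9, 12, 15, 18]
[0, 3, 6, 9, 12, 15, 18]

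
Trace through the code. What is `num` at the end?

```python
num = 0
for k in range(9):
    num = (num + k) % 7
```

Let's trace through this code step by step.

Initialize: num = 0
Entering loop: for k in range(9):

After execution: num = 1
1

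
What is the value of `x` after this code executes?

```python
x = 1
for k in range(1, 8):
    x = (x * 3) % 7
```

Let's trace through this code step by step.

Initialize: x = 1
Entering loop: for k in range(1, 8):

After execution: x = 3
3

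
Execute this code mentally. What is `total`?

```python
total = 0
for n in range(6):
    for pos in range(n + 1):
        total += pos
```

Let's trace through this code step by step.

Initialize: total = 0
Entering loop: for n in range(6):

After execution: total = 35
35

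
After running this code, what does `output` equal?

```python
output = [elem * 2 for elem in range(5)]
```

Let's trace through this code step by step.

Initialize: output = [elem * 2 for elem in range(5)]

After execution: output = [0, 2, 4, 6, 8]
[0, 2, 4, 6, 8]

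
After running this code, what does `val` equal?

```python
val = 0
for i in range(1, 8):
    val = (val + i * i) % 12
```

Let's trace through this code step by step.

Initialize: val = 0
Entering loop: for i in range(1, 8):

After execution: val = 8
8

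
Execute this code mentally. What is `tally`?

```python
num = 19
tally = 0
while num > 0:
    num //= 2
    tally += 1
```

Let's trace through this code step by step.

Initialize: num = 19
Initialize: tally = 0
Entering loop: while num > 0:

After execution: tally = 5
5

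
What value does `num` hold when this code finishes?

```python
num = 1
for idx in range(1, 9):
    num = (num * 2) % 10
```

Let's trace through this code step by step.

Initialize: num = 1
Entering loop: for idx in range(1, 9):

After execution: num = 6
6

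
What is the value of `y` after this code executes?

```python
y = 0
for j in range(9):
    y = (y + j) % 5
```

Let's trace through this code step by step.

Initialize: y = 0
Entering loop: for j in range(9):

After execution: y = 1
1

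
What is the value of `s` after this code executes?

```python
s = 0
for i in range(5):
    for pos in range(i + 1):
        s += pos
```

Let's trace through this code step by step.

Initialize: s = 0
Entering loop: for i in range(5):

After execution: s = 20
20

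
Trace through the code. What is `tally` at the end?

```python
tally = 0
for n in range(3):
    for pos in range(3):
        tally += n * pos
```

Let's trace through this code step by step.

Initialize: tally = 0
Entering loop: for n in range(3):

After execution: tally = 9
9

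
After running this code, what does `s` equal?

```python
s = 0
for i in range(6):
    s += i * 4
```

Let's trace through this code step by step.

Initialize: s = 0
Entering loop: for i in range(6):

After execution: s = 60
60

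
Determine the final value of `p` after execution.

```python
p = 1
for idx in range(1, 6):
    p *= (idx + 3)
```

Let's trace through this code step by step.

Initialize: p = 1
Entering loop: for idx in range(1, 6):

After execution: p = 6720
6720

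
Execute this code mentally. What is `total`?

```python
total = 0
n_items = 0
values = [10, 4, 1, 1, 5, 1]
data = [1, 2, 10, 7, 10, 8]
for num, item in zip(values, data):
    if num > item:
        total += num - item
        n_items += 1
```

Let's trace through this code step by step.

Initialize: total = 0
Initialize: n_items = 0
Initialize: values = [10, 4, 1, 1, 5, 1]
Initialize: data = [1, 2, 10, 7, 10, 8]
Entering loop: for num, item in zip(values, data):

After execution: total = 11
11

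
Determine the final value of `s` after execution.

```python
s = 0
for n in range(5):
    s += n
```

Let's trace through this code step by step.

Initialize: s = 0
Entering loop: for n in range(5):

After execution: s = 10
10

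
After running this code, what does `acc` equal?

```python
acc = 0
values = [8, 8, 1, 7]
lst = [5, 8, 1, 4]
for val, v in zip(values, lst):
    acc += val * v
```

Let's trace through this code step by step.

Initialize: acc = 0
Initialize: values = [8, 8, 1, 7]
Initialize: lst = [5, 8, 1, 4]
Entering loop: for val, v in zip(values, lst):

After execution: acc = 133
133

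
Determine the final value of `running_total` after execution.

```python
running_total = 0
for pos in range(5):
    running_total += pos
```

Let's trace through this code step by step.

Initialize: running_total = 0
Entering loop: for pos in range(5):

After execution: running_total = 10
10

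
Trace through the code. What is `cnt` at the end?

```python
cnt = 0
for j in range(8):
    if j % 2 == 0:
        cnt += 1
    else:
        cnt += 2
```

Let's trace through this code step by step.

Initialize: cnt = 0
Entering loop: for j in range(8):

After execution: cnt = 12
12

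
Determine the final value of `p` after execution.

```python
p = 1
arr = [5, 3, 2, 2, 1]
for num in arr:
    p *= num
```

Let's trace through this code step by step.

Initialize: p = 1
Initialize: arr = [5, 3, 2, 2, 1]
Entering loop: for num in arr:

After execution: p = 60
60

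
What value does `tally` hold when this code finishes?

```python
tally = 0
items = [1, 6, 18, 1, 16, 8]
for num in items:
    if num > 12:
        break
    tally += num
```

Let's trace through this code step by step.

Initialize: tally = 0
Initialize: items = [1, 6, 18, 1, 16, 8]
Entering loop: for num in items:

After execution: tally = 7
7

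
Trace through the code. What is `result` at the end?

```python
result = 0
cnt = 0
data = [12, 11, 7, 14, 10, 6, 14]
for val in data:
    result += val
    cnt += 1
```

Let's trace through this code step by step.

Initialize: result = 0
Initialize: cnt = 0
Initialize: data = [12, 11, 7, 14, 10, 6, 14]
Entering loop: for val in data:

After execution: result = 74
74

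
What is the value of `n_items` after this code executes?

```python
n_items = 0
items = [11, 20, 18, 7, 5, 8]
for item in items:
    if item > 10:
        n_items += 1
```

Let's trace through this code step by step.

Initialize: n_items = 0
Initialize: items = [11, 20, 18, 7, 5, 8]
Entering loop: for item in items:

After execution: n_items = 3
3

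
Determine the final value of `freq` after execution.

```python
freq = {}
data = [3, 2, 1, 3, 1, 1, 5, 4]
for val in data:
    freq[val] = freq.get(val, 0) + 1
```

Let's trace through this code step by step.

Initialize: freq = {}
Initialize: data = [3, 2, 1, 3, 1, 1, 5, 4]
Entering loop: for val in data:

After execution: freq = {3: 2, 2: 1, 1: 3, 5: 1, 4: 1}
{3: 2, 2: 1, 1: 3, 5: 1, 4: 1}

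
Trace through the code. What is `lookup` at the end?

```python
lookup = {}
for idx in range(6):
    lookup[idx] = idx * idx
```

Let's trace through this code step by step.

Initialize: lookup = {}
Entering loop: for idx in range(6):

After execution: lookup = {0: 0, 1: 1, 2: 4, 3: 9, 4: 16, 5: 25}
{0: 0, 1: 1, 2: 4, 3: 9, 4: 16, 5: 25}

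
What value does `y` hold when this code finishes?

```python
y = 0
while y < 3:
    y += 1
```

Let's trace through this code step by step.

Initialize: y = 0
Entering loop: while y < 3:

After execution: y = 3
3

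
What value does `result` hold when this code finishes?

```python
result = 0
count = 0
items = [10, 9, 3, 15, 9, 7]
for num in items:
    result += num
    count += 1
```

Let's trace through this code step by step.

Initialize: result = 0
Initialize: count = 0
Initialize: items = [10, 9, 3, 15, 9, 7]
Entering loop: for num in items:

After execution: result = 53
53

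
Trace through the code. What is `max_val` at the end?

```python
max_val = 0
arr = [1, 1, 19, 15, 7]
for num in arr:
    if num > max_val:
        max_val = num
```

Let's trace through this code step by step.

Initialize: max_val = 0
Initialize: arr = [1, 1, 19, 15, 7]
Entering loop: for num in arr:

After execution: max_val = 19
19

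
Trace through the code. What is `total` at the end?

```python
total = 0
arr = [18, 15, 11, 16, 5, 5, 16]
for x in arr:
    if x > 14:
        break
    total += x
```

Let's trace through this code step by step.

Initialize: total = 0
Initialize: arr = [18, 15, 11, 16, 5, 5, 16]
Entering loop: for x in arr:

After execution: total = 0
0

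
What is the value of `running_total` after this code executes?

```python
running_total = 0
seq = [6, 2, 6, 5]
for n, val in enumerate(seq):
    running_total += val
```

Let's trace through this code step by step.

Initialize: running_total = 0
Initialize: seq = [6, 2, 6, 5]
Entering loop: for n, val in enumerate(seq):

After execution: running_total = 19
19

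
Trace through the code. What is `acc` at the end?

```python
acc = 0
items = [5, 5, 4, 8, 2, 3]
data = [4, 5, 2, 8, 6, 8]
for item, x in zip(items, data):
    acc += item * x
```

Let's trace through this code step by step.

Initialize: acc = 0
Initialize: items = [5, 5, 4, 8, 2, 3]
Initialize: data = [4, 5, 2, 8, 6, 8]
Entering loop: for item, x in zip(items, data):

After execution: acc = 153
153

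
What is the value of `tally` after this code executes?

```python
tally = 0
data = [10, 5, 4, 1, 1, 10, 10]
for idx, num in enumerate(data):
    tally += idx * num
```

Let's trace through this code step by step.

Initialize: tally = 0
Initialize: data = [10, 5, 4, 1, 1, 10, 10]
Entering loop: for idx, num in enumerate(data):

After execution: tally = 130
130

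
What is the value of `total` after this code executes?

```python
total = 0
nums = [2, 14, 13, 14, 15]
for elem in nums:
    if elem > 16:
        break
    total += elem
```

Let's trace through this code step by step.

Initialize: total = 0
Initialize: nums = [2, 14, 13, 14, 15]
Entering loop: for elem in nums:

After execution: total = 58
58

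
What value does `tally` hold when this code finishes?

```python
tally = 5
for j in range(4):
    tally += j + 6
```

Let's trace through this code step by step.

Initialize: tally = 5
Entering loop: for j in range(4):

After execution: tally = 35
35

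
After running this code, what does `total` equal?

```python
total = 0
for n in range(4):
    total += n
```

Let's trace through this code step by step.

Initialize: total = 0
Entering loop: for n in range(4):

After execution: total = 6
6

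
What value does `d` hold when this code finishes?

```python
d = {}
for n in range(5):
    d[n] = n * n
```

Let's trace through this code step by step.

Initialize: d = {}
Entering loop: for n in range(5):

After execution: d = {0: 0, 1: 1, 2: 4, 3: 9, 4: 16}
{0: 0, 1: 1, 2: 4, 3: 9, 4: 16}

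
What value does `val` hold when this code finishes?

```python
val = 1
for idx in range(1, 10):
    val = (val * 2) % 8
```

Let's trace through this code step by step.

Initialize: val = 1
Entering loop: for idx in range(1, 10):

After execution: val = 0
0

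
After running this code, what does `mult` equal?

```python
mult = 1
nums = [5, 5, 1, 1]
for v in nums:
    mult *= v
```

Let's trace through this code step by step.

Initialize: mult = 1
Initialize: nums = [5, 5, 1, 1]
Entering loop: for v in nums:

After execution: mult = 25
25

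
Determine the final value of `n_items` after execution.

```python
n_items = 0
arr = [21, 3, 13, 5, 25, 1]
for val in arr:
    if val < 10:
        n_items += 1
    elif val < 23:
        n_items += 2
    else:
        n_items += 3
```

Let's trace through this code step by step.

Initialize: n_items = 0
Initialize: arr = [21, 3, 13, 5, 25, 1]
Entering loop: for val in arr:

After execution: n_items = 10
10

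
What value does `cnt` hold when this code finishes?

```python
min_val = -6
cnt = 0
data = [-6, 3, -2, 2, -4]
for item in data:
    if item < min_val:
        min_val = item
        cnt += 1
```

Let's trace through this code step by step.

Initialize: min_val = -6
Initialize: cnt = 0
Initialize: data = [-6, 3, -2, 2, -4]
Entering loop: for item in data:

After execution: cnt = 0
0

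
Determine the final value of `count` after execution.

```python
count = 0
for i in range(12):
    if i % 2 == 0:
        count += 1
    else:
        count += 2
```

Let's trace through this code step by step.

Initialize: count = 0
Entering loop: for i in range(12):

After execution: count = 18
18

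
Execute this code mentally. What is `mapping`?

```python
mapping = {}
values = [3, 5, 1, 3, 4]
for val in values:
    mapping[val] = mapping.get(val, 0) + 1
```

Let's trace through this code step by step.

Initialize: mapping = {}
Initialize: values = [3, 5, 1, 3, 4]
Entering loop: for val in values:

After execution: mapping = {3: 2, 5: 1, 1: 1, 4: 1}
{3: 2, 5: 1, 1: 1, 4: 1}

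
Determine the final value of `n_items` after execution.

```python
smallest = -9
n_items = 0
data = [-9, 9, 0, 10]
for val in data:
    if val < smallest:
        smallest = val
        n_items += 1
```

Let's trace through this code step by step.

Initialize: smallest = -9
Initialize: n_items = 0
Initialize: data = [-9, 9, 0, 10]
Entering loop: for val in data:

After execution: n_items = 0
0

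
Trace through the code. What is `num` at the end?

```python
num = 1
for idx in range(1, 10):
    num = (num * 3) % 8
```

Let's trace through this code step by step.

Initialize: num = 1
Entering loop: for idx in range(1, 10):

After execution: num = 3
3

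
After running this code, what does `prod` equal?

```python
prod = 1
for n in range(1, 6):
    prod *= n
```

Let's trace through this code step by step.

Initialize: prod = 1
Entering loop: for n in range(1, 6):

After execution: prod = 120
120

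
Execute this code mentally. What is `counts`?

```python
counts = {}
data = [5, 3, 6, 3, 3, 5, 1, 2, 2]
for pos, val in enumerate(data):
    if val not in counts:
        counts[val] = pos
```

Let's trace through this code step by step.

Initialize: counts = {}
Initialize: data = [5, 3, 6, 3, 3, 5, 1, 2, 2]
Entering loop: for pos, val in enumerate(data):

After execution: counts = {5: 0, 3: 1, 6: 2, 1: 6, 2: 7}
{5: 0, 3: 1, 6: 2, 1: 6, 2: 7}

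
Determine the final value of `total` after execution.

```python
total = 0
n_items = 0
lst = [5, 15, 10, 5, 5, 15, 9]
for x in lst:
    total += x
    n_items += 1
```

Let's trace through this code step by step.

Initialize: total = 0
Initialize: n_items = 0
Initialize: lst = [5, 15, 10, 5, 5, 15, 9]
Entering loop: for x in lst:

After execution: total = 64
64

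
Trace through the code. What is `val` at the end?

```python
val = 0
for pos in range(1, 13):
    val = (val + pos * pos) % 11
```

Let's trace through this code step by step.

Initialize: val = 0
Entering loop: for pos in range(1, 13):

After execution: val = 1
1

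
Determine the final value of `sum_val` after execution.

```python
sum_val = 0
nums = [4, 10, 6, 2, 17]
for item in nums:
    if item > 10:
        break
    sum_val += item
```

Let's trace through this code step by step.

Initialize: sum_val = 0
Initialize: nums = [4, 10, 6, 2, 17]
Entering loop: for item in nums:

After execution: sum_val = 22
22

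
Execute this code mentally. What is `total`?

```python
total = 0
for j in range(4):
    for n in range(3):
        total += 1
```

Let's trace through this code step by step.

Initialize: total = 0
Entering loop: for j in range(4):

After execution: total = 12
12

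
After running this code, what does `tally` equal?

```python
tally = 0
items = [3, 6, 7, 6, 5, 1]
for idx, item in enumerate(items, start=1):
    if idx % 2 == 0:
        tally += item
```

Let's trace through this code step by step.

Initialize: tally = 0
Initialize: items = [3, 6, 7, 6, 5, 1]
Entering loop: for idx, item in enumerate(items, start=1):

After execution: tally = 13
13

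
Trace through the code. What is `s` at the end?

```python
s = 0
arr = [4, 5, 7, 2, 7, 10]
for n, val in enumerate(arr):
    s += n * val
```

Let's trace through this code step by step.

Initialize: s = 0
Initialize: arr = [4, 5, 7, 2, 7, 10]
Entering loop: for n, val in enumerate(arr):

After execution: s = 103
103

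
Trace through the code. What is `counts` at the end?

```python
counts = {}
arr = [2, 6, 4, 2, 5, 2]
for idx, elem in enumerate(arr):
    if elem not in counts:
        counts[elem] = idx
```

Let's trace through this code step by step.

Initialize: counts = {}
Initialize: arr = [2, 6, 4, 2, 5, 2]
Entering loop: for idx, elem in enumerate(arr):

After execution: counts = {2: 0, 6: 1, 4: 2, 5: 4}
{2: 0, 6: 1, 4: 2, 5: 4}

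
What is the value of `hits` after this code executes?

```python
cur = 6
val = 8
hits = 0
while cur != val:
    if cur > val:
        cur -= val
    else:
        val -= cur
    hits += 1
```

Let's trace through this code step by step.

Initialize: cur = 6
Initialize: val = 8
Initialize: hits = 0
Entering loop: while cur != val:

After execution: hits = 3
3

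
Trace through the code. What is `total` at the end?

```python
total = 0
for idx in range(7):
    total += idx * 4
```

Let's trace through this code step by step.

Initialize: total = 0
Entering loop: for idx in range(7):

After execution: total = 84
84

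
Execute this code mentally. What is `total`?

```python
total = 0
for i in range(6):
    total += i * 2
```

Let's trace through this code step by step.

Initialize: total = 0
Entering loop: for i in range(6):

After execution: total = 30
30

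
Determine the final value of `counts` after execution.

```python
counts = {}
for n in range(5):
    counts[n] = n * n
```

Let's trace through this code step by step.

Initialize: counts = {}
Entering loop: for n in range(5):

After execution: counts = {0: 0, 1: 1, 2: 4, 3: 9, 4: 16}
{0: 0, 1: 1, 2: 4, 3: 9, 4: 16}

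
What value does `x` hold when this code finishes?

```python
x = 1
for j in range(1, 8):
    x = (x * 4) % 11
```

Let's trace through this code step by step.

Initialize: x = 1
Entering loop: for j in range(1, 8):

After execution: x = 5
5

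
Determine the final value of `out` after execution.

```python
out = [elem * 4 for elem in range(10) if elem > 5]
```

Let's trace through this code step by step.

Initialize: out = [elem * 4 for elem in range(10) if elem > 5]

After execution: out = [24, 28, 32, 36]
[24, 28, 32, 36]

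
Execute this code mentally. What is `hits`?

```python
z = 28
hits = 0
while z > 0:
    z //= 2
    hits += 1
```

Let's trace through this code step by step.

Initialize: z = 28
Initialize: hits = 0
Entering loop: while z > 0:

After execution: hits = 5
5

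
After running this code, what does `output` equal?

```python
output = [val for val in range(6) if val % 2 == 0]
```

Let's trace through this code step by step.

Initialize: output = [val for val in range(6) if val % 2 == 0]

After execution: output = [0, 2, 4]
[0, 2, 4]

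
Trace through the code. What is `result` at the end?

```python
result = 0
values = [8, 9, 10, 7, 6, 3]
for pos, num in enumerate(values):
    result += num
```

Let's trace through this code step by step.

Initialize: result = 0
Initialize: values = [8, 9, 10, 7, 6, 3]
Entering loop: for pos, num in enumerate(values):

After execution: result = 43
43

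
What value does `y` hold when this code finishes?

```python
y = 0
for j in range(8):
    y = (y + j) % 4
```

Let's trace through this code step by step.

Initialize: y = 0
Entering loop: for j in range(8):

After execution: y = 0
0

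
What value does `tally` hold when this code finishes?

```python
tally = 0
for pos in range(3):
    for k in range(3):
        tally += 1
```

Let's trace through this code step by step.

Initialize: tally = 0
Entering loop: for pos in range(3):

After execution: tally = 9
9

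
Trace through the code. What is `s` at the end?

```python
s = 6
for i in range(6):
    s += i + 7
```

Let's trace through this code step by step.

Initialize: s = 6
Entering loop: for i in range(6):

After execution: s = 63
63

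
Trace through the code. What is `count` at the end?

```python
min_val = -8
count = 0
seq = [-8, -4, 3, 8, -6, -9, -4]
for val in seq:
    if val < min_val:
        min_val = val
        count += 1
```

Let's trace through this code step by step.

Initialize: min_val = -8
Initialize: count = 0
Initialize: seq = [-8, -4, 3, 8, -6, -9, -4]
Entering loop: for val in seq:

After execution: count = 1
1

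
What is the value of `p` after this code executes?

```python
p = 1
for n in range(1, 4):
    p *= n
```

Let's trace through this code step by step.

Initialize: p = 1
Entering loop: for n in range(1, 4):

After execution: p = 6
6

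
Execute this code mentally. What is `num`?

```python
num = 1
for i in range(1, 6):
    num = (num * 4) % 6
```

Let's trace through this code step by step.

Initialize: num = 1
Entering loop: for i in range(1, 6):

After execution: num = 4
4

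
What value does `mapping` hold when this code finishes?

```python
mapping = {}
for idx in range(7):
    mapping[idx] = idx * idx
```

Let's trace through this code step by step.

Initialize: mapping = {}
Entering loop: for idx in range(7):

After execution: mapping = {0: 0, 1: 1, 2: 4, 3: 9, 4: 16, 5: 25, 6: 36}
{0: 0, 1: 1, 2: 4, 3: 9, 4: 16, 5: 25, 6: 36}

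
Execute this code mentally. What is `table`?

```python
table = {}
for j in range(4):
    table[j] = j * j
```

Let's trace through this code step by step.

Initialize: table = {}
Entering loop: for j in range(4):

After execution: table = {0: 0, 1: 1, 2: 4, 3: 9}
{0: 0, 1: 1, 2: 4, 3: 9}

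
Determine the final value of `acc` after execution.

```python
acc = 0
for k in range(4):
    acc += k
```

Let's trace through this code step by step.

Initialize: acc = 0
Entering loop: for k in range(4):

After execution: acc = 6
6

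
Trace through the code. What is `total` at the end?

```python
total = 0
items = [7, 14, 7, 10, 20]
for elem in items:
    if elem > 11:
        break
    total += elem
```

Let's trace through this code step by step.

Initialize: total = 0
Initialize: items = [7, 14, 7, 10, 20]
Entering loop: for elem in items:

After execution: total = 7
7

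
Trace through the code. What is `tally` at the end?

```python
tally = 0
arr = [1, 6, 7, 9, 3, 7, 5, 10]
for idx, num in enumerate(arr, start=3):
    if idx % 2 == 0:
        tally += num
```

Let's trace through this code step by step.

Initialize: tally = 0
Initialize: arr = [1, 6, 7, 9, 3, 7, 5, 10]
Entering loop: for idx, num in enumerate(arr, start=3):

After execution: tally = 32
32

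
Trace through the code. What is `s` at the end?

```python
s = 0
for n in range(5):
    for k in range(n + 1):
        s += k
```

Let's trace through this code step by step.

Initialize: s = 0
Entering loop: for n in range(5):

After execution: s = 20
20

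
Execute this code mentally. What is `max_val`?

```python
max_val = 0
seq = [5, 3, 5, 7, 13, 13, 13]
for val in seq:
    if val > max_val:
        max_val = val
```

Let's trace through this code step by step.

Initialize: max_val = 0
Initialize: seq = [5, 3, 5, 7, 13, 13, 13]
Entering loop: for val in seq:

After execution: max_val = 13
13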